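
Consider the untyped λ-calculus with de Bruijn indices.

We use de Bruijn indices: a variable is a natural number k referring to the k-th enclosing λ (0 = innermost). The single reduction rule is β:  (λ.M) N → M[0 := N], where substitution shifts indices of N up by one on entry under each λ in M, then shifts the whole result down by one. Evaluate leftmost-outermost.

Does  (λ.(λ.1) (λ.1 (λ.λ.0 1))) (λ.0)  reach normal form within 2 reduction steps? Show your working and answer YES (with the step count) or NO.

Answer: YES — reaches normal form λ.0 in 2 ≤ 2 steps

Reduction:
  start: (λ.(λ.1) (λ.1 (λ.λ.0 1))) (λ.0)
  →1  (λ.λ.0) (λ.(λ.0) (λ.λ.0 1))
  →2  λ.0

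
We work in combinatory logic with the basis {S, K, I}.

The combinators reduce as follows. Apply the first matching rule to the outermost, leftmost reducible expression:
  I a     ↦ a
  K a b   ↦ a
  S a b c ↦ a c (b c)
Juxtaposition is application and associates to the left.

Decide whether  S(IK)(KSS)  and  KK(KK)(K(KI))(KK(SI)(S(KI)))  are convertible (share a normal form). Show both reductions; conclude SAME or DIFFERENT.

Answer: DIFFERENT — A ⇓ SKS, B ⇓ K(KI)

Working:
Term A:
  start: S(IK)(KSS)
  →1  SK(KSS)
  →2  SKS

Term B:
  start: KK(KK)(K(KI))(KK(SI)(S(KI)))
  →1  K(K(KI))(KK(SI)(S(KI)))
  →2  K(KI)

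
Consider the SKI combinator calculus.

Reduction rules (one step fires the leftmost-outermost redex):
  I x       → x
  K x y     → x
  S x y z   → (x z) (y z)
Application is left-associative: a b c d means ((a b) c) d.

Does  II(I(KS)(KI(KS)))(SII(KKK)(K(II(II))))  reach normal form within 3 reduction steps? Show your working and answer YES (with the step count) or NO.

  start: II(I(KS)(KI(KS)))(SII(KKK)(K(II(II))))
  [1] I(I(KS)(KI(KS)))(SII(KKK)(K(II(II))))
  [2] I(KS)(KI(KS))(SII(KKK)(K(II(II))))
  [3] KS(KI(KS))(SII(KKK)(K(II(II))))

Answer: NO — after 3 steps the term is KS(KI(KS))(SII(KKK)(K(II(II)))), not yet normal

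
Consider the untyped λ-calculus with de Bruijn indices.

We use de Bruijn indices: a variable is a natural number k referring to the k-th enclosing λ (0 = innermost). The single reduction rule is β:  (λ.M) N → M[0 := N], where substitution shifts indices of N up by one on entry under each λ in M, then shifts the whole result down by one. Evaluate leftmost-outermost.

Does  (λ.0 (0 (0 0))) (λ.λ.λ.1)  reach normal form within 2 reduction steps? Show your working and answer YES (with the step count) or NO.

Answer: YES — reaches normal form λ.λ.1 in 2 ≤ 2 steps

Reduction:
  start: (λ.0 (0 (0 0))) (λ.λ.λ.1)
  →1  (λ.λ.λ.1) ((λ.λ.λ.1) ((λ.λ.λ.1) (λ.λ.λ.1)))
  →2  λ.λ.1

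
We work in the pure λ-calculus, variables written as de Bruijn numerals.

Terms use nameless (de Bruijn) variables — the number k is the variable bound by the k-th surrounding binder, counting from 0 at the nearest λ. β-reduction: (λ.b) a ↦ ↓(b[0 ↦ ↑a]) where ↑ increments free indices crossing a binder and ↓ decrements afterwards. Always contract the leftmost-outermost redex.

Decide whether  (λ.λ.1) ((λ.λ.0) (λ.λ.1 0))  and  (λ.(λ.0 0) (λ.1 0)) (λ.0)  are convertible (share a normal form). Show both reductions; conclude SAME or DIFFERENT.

Answer: DIFFERENT — A ⇓ λ.λ.0, B ⇓ λ.0

Reduction:
Term A:
  start: (λ.λ.1) ((λ.λ.0) (λ.λ.1 0))
  step 1: λ.(λ.λ.0) (λ.λ.1 0)
  step 2: λ.λ.0

Term B:
  start: (λ.(λ.0 0) (λ.1 0)) (λ.0)
  step 1: (λ.0 0) (λ.(λ.0) 0)
  step 2: (λ.(λ.0) 0) (λ.(λ.0) 0)
  step 3: (λ.0) (λ.(λ.0) 0)
  step 4: λ.(λ.0) 0
  step 5: λ.0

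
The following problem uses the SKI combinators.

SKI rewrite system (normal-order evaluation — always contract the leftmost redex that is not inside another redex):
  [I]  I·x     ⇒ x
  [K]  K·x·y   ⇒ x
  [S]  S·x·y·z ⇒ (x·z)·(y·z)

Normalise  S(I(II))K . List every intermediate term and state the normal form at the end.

Answer: normal form = SIK  (in 2 steps)

Reduction:
  start: S(I(II))K
  step 1: S(II)K
  step 2: SIK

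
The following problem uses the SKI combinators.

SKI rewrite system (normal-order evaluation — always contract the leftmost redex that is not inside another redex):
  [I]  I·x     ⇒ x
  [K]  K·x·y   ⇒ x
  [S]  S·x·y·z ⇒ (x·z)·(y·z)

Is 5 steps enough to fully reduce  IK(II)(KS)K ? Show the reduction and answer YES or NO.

Answer: YES — reaches normal form K in 4 ≤ 5 steps

Reduction:
  start: IK(II)(KS)K
  →1  K(II)(KS)K
  →2  IIK
  →3  IK
  →4  K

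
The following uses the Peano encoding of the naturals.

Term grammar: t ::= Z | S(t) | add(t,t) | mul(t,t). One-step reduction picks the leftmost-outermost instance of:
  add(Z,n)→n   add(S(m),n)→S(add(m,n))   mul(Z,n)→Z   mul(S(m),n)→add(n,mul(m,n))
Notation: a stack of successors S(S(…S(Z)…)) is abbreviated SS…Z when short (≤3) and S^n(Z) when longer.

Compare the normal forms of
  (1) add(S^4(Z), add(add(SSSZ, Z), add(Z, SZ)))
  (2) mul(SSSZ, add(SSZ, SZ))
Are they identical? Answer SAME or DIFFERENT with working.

Answer: DIFFERENT — A ⇓ S^8(Z), B ⇓ S^9(Z)

Reduction:
Term A:
  start: add(S^4(Z), add(add(SSSZ, Z), add(Z, SZ)))
  step 1: S(add(SSSZ, add(add(SSSZ, Z), add(Z, SZ))))
  step 2: S(S(add(SSZ, add(add(SSSZ, Z), add(Z, SZ)))))
  step 3: S(S(S(add(SZ, add(add(SSSZ, Z), add(Z, SZ))))))
  step 4: S(S(S(S(add(Z, add(add(SSSZ, Z), add(Z, SZ)))))))
  step 5: S(S(S(S(add(add(SSSZ, Z), add(Z, SZ))))))
  step 6: S(S(S(S(add(S(add(SSZ, Z)), add(Z, SZ))))))
  step 7: S(S(S(S(S(add(add(SSZ, Z), add(Z, SZ)))))))
  step 8: S(S(S(S(S(add(S(add(SZ, Z)), add(Z, SZ)))))))
  step 9: S(S(S(S(S(S(add(add(SZ, Z), add(Z, SZ))))))))
  step 10: S(S(S(S(S(S(add(S(add(Z, Z)), add(Z, SZ))))))))
  step 11: S(S(S(S(S(S(S(add(add(Z, Z), add(Z, SZ)))))))))
  step 12: S(S(S(S(S(S(S(add(Z, add(Z, SZ)))))))))
  step 13: S(S(S(S(S(S(S(add(Z, SZ))))))))
  step 14: S^8(Z)

Term B:
  start: mul(SSSZ, add(SSZ, SZ))
  step 1: add(add(SSZ, SZ), mul(SSZ, add(SSZ, SZ)))
  step 2: add(S(add(SZ, SZ)), mul(SSZ, add(SSZ, SZ)))
  step 3: S(add(add(SZ, SZ), mul(SSZ, add(SSZ, SZ))))
  step 4: S(add(S(add(Z, SZ)), mul(SSZ, add(SSZ, SZ))))
  step 5: S(S(add(add(Z, SZ), mul(SSZ, add(SSZ, SZ)))))
  step 6: S(S(add(SZ, mul(SSZ, add(SSZ, SZ)))))
  step 7: S(S(S(add(Z, mul(SSZ, add(SSZ, SZ))))))
  step 8: S(S(S(mul(SSZ, add(SSZ, SZ)))))
  step 9: S(S(S(add(add(SSZ, SZ), mul(SZ, add(SSZ, SZ))))))
  step 10: S(S(S(add(S(add(SZ, SZ)), mul(SZ, add(SSZ, SZ))))))
  step 11: S(S(S(S(add(add(SZ, SZ), mul(SZ, add(SSZ, SZ)))))))
  step 12: S(S(S(S(add(S(add(Z, SZ)), mul(SZ, add(SSZ, SZ)))))))
  step 13: S(S(S(S(S(add(add(Z, SZ), mul(SZ, add(SSZ, SZ))))))))
  step 14: S(S(S(S(S(add(SZ, mul(SZ, add(SSZ, SZ))))))))
  step 15: S(S(S(S(S(S(add(Z, mul(SZ, add(SSZ, SZ)))))))))
  step 16: S(S(S(S(S(S(mul(SZ, add(SSZ, SZ))))))))
  step 17: S(S(S(S(S(S(add(add(SSZ, SZ), mul(Z, add(SSZ, SZ)))))))))
  step 18: S(S(S(S(S(S(add(S(add(SZ, SZ)), mul(Z, add(SSZ, SZ)))))))))
  step 19: S(S(S(S(S(S(S(add(add(SZ, SZ), mul(Z, add(SSZ, SZ))))))))))
  step 20: S(S(S(S(S(S(S(add(S(add(Z, SZ)), mul(Z, add(SSZ, SZ))))))))))
  step 21: S(S(S(S(S(S(S(S(add(add(Z, SZ), mul(Z, add(SSZ, SZ)))))))))))
  step 22: S(S(S(S(S(S(S(S(add(SZ, mul(Z, add(SSZ, SZ)))))))))))
  step 23: S(S(S(S(S(S(S(S(S(add(Z, mul(Z, add(SSZ, SZ))))))))))))
  step 24: S(S(S(S(S(S(S(S(S(mul(Z, add(SSZ, SZ)))))))))))
  step 25: S^9(Z)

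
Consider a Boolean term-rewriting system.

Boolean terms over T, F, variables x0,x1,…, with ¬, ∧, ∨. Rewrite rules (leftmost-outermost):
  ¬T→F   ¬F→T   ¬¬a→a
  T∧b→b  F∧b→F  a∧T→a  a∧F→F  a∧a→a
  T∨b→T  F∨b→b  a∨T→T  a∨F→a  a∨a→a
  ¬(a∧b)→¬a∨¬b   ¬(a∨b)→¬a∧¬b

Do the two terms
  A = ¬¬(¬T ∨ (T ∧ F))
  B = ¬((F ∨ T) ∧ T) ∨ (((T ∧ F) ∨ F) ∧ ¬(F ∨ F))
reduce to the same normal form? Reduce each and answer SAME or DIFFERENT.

Answer: SAME — A ⇓ F, B ⇓ F

Reduction:
Term A:
  start: ¬¬(¬T ∨ (T ∧ F))
  step 1: ¬T ∨ (T ∧ F)
  step 2: F ∨ (T ∧ F)
  step 3: T ∧ F
  step 4: F

Term B:
  start: ¬((F ∨ T) ∧ T) ∨ (((T ∧ F) ∨ F) ∧ ¬(F ∨ F))
  step 1: (¬(F ∨ T) ∨ ¬T) ∨ (((T ∧ F) ∨ F) ∧ ¬(F ∨ F))
  step 2: ((¬F ∧ ¬T) ∨ ¬T) ∨ (((T ∧ F) ∨ F) ∧ ¬(F ∨ F))
  step 3: ((T ∧ ¬T) ∨ ¬T) ∨ (((T ∧ F) ∨ F) ∧ ¬(F ∨ F))
  step 4: (¬T ∨ ¬T) ∨ (((T ∧ F) ∨ F) ∧ ¬(F ∨ F))
  step 5: ¬T ∨ (((T ∧ F) ∨ F) ∧ ¬(F ∨ F))
  step 6: F ∨ (((T ∧ F) ∨ F) ∧ ¬(F ∨ F))
  step 7: ((T ∧ F) ∨ F) ∧ ¬(F ∨ F)
  step 8: (T ∧ F) ∧ ¬(F ∨ F)
  step 9: F ∧ ¬(F ∨ F)
  step 10: F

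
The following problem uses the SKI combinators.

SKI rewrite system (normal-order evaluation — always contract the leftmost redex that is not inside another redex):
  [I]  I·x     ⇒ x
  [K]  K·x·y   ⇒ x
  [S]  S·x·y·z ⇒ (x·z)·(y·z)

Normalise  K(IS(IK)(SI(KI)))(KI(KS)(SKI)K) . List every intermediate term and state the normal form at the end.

Answer: normal form = SK(SI(KI))  (in 3 steps)

Reduction:
  start: K(IS(IK)(SI(KI)))(KI(KS)(SKI)K)
  →1  IS(IK)(SI(KI))
  →2  S(IK)(SI(KI))
  →3  SK(SI(KI))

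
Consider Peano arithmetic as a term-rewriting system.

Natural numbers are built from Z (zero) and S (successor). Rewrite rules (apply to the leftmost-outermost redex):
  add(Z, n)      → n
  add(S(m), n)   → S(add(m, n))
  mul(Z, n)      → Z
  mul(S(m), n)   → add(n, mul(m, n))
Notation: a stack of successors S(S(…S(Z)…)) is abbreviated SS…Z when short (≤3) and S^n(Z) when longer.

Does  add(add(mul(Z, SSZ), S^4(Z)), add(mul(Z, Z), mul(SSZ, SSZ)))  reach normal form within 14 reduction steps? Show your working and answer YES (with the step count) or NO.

  start: add(add(mul(Z, SSZ), S^4(Z)), add(mul(Z, Z), mul(SSZ, SSZ)))
  step 1: add(add(Z, S^4(Z)), add(mul(Z, Z), mul(SSZ, SSZ)))
  step 2: add(S^4(Z), add(mul(Z, Z), mul(SSZ, SSZ)))
  step 3: S(add(SSSZ, add(mul(Z, Z), mul(SSZ, SSZ))))
  step 4: S(S(add(SSZ, add(mul(Z, Z), mul(SSZ, SSZ)))))
  step 5: S(S(S(add(SZ, add(mul(Z, Z), mul(SSZ, SSZ))))))
  step 6: S(S(S(S(add(Z, add(mul(Z, Z), mul(SSZ, SSZ)))))))
  step 7: S(S(S(S(add(mul(Z, Z), mul(SSZ, SSZ))))))
  step 8: S(S(S(S(add(Z, mul(SSZ, SSZ))))))
  step 9: S(S(S(S(mul(SSZ, SSZ)))))
  step 10: S(S(S(S(add(SSZ, mul(SZ, SSZ))))))
  step 11: S(S(S(S(S(add(SZ, mul(SZ, SSZ)))))))
  step 12: S(S(S(S(S(S(add(Z, mul(SZ, SSZ))))))))
  step 13: S(S(S(S(S(S(mul(SZ, SSZ)))))))
  step 14: S(S(S(S(S(S(add(SSZ, mul(Z, SSZ))))))))

Answer: NO — after 14 steps the term is S(S(S(S(S(S(add(SSZ, mul(Z, SSZ)))))))), not yet normal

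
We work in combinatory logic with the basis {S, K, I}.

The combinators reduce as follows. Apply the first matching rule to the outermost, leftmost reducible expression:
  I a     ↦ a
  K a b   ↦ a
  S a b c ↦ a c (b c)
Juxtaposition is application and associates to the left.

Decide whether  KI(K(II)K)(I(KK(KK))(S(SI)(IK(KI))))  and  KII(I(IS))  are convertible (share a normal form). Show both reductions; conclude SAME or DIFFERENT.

Term A:
  start: KI(K(II)K)(I(KK(KK))(S(SI)(IK(KI))))
  [1] I(I(KK(KK))(S(SI)(IK(KI))))
  [2] I(KK(KK))(S(SI)(IK(KI)))
  [3] KK(KK)(S(SI)(IK(KI)))
  [4] K(S(SI)(IK(KI)))
  [5] K(S(SI)(K(KI)))

Term B:
  start: KII(I(IS))
  [1] I(I(IS))
  [2] I(IS)
  [3] IS
  [4] S

Answer: DIFFERENT — A ⇓ K(S(SI)(K(KI))), B ⇓ S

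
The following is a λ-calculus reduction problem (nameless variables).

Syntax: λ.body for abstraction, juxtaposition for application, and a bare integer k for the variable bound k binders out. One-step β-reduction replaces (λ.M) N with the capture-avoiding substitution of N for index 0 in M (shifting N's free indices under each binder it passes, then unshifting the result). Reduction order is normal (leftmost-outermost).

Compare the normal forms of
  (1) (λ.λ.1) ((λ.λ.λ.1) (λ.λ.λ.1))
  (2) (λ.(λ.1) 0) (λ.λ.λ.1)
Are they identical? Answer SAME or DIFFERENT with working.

Answer: SAME — A ⇓ λ.λ.λ.1, B ⇓ λ.λ.λ.1

Reduction:
Term A:
  start: (λ.λ.1) ((λ.λ.λ.1) (λ.λ.λ.1))
  →1  λ.(λ.λ.λ.1) (λ.λ.λ.1)
  →2  λ.λ.λ.1

Term B:
  start: (λ.(λ.1) 0) (λ.λ.λ.1)
  →1  (λ.λ.λ.λ.1) (λ.λ.λ.1)
  →2  λ.λ.λ.1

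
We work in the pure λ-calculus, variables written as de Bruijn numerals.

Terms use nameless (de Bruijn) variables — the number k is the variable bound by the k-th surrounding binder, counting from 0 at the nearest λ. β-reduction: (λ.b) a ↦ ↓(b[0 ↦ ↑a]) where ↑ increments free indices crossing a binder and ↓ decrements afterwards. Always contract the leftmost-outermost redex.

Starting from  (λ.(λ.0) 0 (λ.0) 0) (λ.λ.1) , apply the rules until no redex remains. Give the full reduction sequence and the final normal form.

  start: (λ.(λ.0) 0 (λ.0) 0) (λ.λ.1)
  [1] (λ.0) (λ.λ.1) (λ.0) (λ.λ.1)
  [2] (λ.λ.1) (λ.0) (λ.λ.1)
  [3] (λ.λ.0) (λ.λ.1)
  [4] λ.0

Answer: normal form = λ.0  (in 4 steps)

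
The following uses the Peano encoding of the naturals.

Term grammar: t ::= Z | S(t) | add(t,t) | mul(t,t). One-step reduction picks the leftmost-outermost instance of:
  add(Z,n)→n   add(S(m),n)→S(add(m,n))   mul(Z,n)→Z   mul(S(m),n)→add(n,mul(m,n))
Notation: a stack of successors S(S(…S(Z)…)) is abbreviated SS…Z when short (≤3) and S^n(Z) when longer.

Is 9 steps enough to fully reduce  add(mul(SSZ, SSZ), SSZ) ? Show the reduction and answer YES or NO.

  start: add(mul(SSZ, SSZ), SSZ)
  step 1: add(add(SSZ, mul(SZ, SSZ)), SSZ)
  step 2: add(S(add(SZ, mul(SZ, SSZ))), SSZ)
  step 3: S(add(add(SZ, mul(SZ, SSZ)), SSZ))
  step 4: S(add(S(add(Z, mul(SZ, SSZ))), SSZ))
  step 5: S(S(add(add(Z, mul(SZ, SSZ)), SSZ)))
  step 6: S(S(add(mul(SZ, SSZ), SSZ)))
  step 7: S(S(add(add(SSZ, mul(Z, SSZ)), SSZ)))
  step 8: S(S(add(S(add(SZ, mul(Z, SSZ))), SSZ)))
  step 9: S(S(S(add(add(SZ, mul(Z, SSZ)), SSZ))))

Answer: NO — after 9 steps the term is S(S(S(add(add(SZ, mul(Z, SSZ)), SSZ)))), not yet normal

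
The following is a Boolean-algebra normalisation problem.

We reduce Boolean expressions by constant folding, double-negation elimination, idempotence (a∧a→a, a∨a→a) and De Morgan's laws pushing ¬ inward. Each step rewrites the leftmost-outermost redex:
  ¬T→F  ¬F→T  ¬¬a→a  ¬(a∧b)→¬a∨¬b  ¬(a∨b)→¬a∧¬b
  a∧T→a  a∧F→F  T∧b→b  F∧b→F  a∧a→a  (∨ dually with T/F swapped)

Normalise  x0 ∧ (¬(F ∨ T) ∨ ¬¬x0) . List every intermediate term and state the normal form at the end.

  start: x0 ∧ (¬(F ∨ T) ∨ ¬¬x0)
  →1  x0 ∧ ((¬F ∧ ¬T) ∨ ¬¬x0)
  →2  x0 ∧ ((T ∧ ¬T) ∨ ¬¬x0)
  →3  x0 ∧ (¬T ∨ ¬¬x0)
  →4  x0 ∧ (F ∨ ¬¬x0)
  →5  x0 ∧ ¬¬x0
  →6  x0 ∧ x0
  →7  x0

Answer: normal form = x0  (in 7 steps)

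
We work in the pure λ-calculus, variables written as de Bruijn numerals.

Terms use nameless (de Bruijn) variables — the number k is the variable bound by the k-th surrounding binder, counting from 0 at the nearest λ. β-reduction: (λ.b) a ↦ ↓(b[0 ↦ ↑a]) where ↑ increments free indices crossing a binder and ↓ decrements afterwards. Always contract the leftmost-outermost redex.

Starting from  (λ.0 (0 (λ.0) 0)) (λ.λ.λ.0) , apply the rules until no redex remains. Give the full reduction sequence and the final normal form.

Answer: normal form = λ.λ.0  (in 2 steps)

Derivation:
  start: (λ.0 (0 (λ.0) 0)) (λ.λ.λ.0)
  step 1: (λ.λ.λ.0) ((λ.λ.λ.0) (λ.0) (λ.λ.λ.0))
  step 2: λ.λ.0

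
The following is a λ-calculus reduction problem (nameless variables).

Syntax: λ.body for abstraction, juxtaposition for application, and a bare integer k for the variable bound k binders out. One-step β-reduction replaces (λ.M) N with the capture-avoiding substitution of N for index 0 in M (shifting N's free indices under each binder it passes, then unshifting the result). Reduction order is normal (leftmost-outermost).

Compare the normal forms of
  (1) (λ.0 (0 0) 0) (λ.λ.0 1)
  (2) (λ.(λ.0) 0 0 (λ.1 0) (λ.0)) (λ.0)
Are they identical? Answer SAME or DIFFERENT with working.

Term A:
  start: (λ.0 (0 0) 0) (λ.λ.0 1)
  →1  (λ.λ.0 1) ((λ.λ.0 1) (λ.λ.0 1)) (λ.λ.0 1)
  →2  (λ.0 ((λ.λ.0 1) (λ.λ.0 1))) (λ.λ.0 1)
  →3  (λ.λ.0 1) ((λ.λ.0 1) (λ.λ.0 1))
  →4  λ.0 ((λ.λ.0 1) (λ.λ.0 1))
  →5  λ.0 (λ.0 (λ.λ.0 1))

Term B:
  start: (λ.(λ.0) 0 0 (λ.1 0) (λ.0)) (λ.0)
  →1  (λ.0) (λ.0) (λ.0) (λ.(λ.0) 0) (λ.0)
  →2  (λ.0) (λ.0) (λ.(λ.0) 0) (λ.0)
  →3  (λ.0) (λ.(λ.0) 0) (λ.0)
  →4  (λ.(λ.0) 0) (λ.0)
  →5  (λ.0) (λ.0)
  →6  λ.0

Answer: DIFFERENT — A ⇓ λ.0 (λ.0 (λ.λ.0 1)), B ⇓ λ.0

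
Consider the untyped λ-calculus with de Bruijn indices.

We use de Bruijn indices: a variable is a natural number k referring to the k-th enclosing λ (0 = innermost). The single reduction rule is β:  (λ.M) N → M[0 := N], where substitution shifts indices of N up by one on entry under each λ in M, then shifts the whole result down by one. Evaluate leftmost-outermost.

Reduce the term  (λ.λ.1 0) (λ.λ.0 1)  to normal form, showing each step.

  start: (λ.λ.1 0) (λ.λ.0 1)
  step 1: λ.(λ.λ.0 1) 0
  step 2: λ.λ.0 1

Answer: normal form = λ.λ.0 1  (in 2 steps)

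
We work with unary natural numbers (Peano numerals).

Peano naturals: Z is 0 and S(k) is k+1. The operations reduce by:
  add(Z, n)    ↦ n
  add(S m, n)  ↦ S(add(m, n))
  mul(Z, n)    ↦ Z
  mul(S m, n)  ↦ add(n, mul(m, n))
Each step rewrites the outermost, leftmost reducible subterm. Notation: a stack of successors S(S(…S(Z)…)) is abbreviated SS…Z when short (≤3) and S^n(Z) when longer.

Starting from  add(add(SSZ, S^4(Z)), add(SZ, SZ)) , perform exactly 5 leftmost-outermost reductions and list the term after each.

  start: add(add(SSZ, S^4(Z)), add(SZ, SZ))
  step 1: add(S(add(SZ, S^4(Z))), add(SZ, SZ))
  step 2: S(add(add(SZ, S^4(Z)), add(SZ, SZ)))
  step 3: S(add(S(add(Z, S^4(Z))), add(SZ, SZ)))
  step 4: S(S(add(add(Z, S^4(Z)), add(SZ, SZ))))
  step 5: S(S(add(S^4(Z), add(SZ, SZ))))

Answer: after 5 steps: S(S(add(S^4(Z), add(SZ, SZ))))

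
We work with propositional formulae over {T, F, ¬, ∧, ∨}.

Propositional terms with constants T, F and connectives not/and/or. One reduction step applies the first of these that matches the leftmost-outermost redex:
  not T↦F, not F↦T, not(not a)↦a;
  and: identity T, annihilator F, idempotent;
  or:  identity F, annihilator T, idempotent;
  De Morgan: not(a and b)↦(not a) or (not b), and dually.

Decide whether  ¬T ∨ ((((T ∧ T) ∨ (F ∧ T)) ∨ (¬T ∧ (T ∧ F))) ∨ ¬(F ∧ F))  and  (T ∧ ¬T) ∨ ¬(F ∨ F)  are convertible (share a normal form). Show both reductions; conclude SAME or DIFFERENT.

Term A:
  start: ¬T ∨ ((((T ∧ T) ∨ (F ∧ T)) ∨ (¬T ∧ (T ∧ F))) ∨ ¬(F ∧ F))
  [1] F ∨ ((((T ∧ T) ∨ (F ∧ T)) ∨ (¬T ∧ (T ∧ F))) ∨ ¬(F ∧ F))
  [2] (((T ∧ T) ∨ (F ∧ T)) ∨ (¬T ∧ (T ∧ F))) ∨ ¬(F ∧ F)
  [3] ((T ∨ (F ∧ T)) ∨ (¬T ∧ (T ∧ F))) ∨ ¬(F ∧ F)
  [4] (T ∨ (¬T ∧ (T ∧ F))) ∨ ¬(F ∧ F)
  [5] T ∨ ¬(F ∧ F)
  [6] T

Term B:
  start: (T ∧ ¬T) ∨ ¬(F ∨ F)
  [1] ¬T ∨ ¬(F ∨ F)
  [2] F ∨ ¬(F ∨ F)
  [3] ¬(F ∨ F)
  [4] ¬F ∧ ¬F
  [5] ¬F
  [6] T

Answer: SAME — A ⇓ T, B ⇓ T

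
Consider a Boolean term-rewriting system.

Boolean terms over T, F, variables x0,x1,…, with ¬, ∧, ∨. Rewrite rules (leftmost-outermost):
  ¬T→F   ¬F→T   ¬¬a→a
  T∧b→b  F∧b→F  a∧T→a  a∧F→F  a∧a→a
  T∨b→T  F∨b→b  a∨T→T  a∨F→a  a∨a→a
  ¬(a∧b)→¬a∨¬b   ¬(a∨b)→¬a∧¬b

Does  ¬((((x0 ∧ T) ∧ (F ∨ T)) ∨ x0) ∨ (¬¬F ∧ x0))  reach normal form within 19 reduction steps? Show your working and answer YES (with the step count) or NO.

  start: ¬((((x0 ∧ T) ∧ (F ∨ T)) ∨ x0) ∨ (¬¬F ∧ x0))
  [1] ¬(((x0 ∧ T) ∧ (F ∨ T)) ∨ x0) ∧ ¬(¬¬F ∧ x0)
  [2] (¬((x0 ∧ T) ∧ (F ∨ T)) ∧ ¬x0) ∧ ¬(¬¬F ∧ x0)
  [3] ((¬(x0 ∧ T) ∨ ¬(F ∨ T)) ∧ ¬x0) ∧ ¬(¬¬F ∧ x0)
  [4] (((¬x0 ∨ ¬T) ∨ ¬(F ∨ T)) ∧ ¬x0) ∧ ¬(¬¬F ∧ x0)
  [5] (((¬x0 ∨ F) ∨ ¬(F ∨ T)) ∧ ¬x0) ∧ ¬(¬¬F ∧ x0)
  [6] ((¬x0 ∨ ¬(F ∨ T)) ∧ ¬x0) ∧ ¬(¬¬F ∧ x0)
  [7] ((¬x0 ∨ (¬F ∧ ¬T)) ∧ ¬x0) ∧ ¬(¬¬F ∧ x0)
  [8] ((¬x0 ∨ (T ∧ ¬T)) ∧ ¬x0) ∧ ¬(¬¬F ∧ x0)
  [9] ((¬x0 ∨ ¬T) ∧ ¬x0) ∧ ¬(¬¬F ∧ x0)
  [10] ((¬x0 ∨ F) ∧ ¬x0) ∧ ¬(¬¬F ∧ x0)
  [11] (¬x0 ∧ ¬x0) ∧ ¬(¬¬F ∧ x0)
  [12] ¬x0 ∧ ¬(¬¬F ∧ x0)
  [13] ¬x0 ∧ (¬¬¬F ∨ ¬x0)
  [14] ¬x0 ∧ (¬F ∨ ¬x0)
  [15] ¬x0 ∧ (T ∨ ¬x0)
  [16] ¬x0 ∧ T
  [17] ¬x0

Answer: YES — reaches normal form ¬x0 in 17 ≤ 19 steps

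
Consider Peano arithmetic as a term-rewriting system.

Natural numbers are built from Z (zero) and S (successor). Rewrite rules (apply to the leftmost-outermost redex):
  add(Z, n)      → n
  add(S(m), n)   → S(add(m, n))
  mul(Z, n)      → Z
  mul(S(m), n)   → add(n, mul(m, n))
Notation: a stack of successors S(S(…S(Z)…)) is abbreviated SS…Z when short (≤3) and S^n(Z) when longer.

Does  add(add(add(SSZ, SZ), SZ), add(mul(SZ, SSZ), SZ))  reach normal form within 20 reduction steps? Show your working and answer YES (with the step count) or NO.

Answer: YES — reaches normal form S^7(Z) in 20 ≤ 20 steps

Working:
  start: add(add(add(SSZ, SZ), SZ), add(mul(SZ, SSZ), SZ))
  →1  add(add(S(add(SZ, SZ)), SZ), add(mul(SZ, SSZ), SZ))
  →2  add(S(add(add(SZ, SZ), SZ)), add(mul(SZ, SSZ), SZ))
  →3  S(add(add(add(SZ, SZ), SZ), add(mul(SZ, SSZ), SZ)))
  →4  S(add(add(S(add(Z, SZ)), SZ), add(mul(SZ, SSZ), SZ)))
  →5  S(add(S(add(add(Z, SZ), SZ)), add(mul(SZ, SSZ), SZ)))
  →6  S(S(add(add(add(Z, SZ), SZ), add(mul(SZ, SSZ), SZ))))
  →7  S(S(add(add(SZ, SZ), add(mul(SZ, SSZ), SZ))))
  →8  S(S(add(S(add(Z, SZ)), add(mul(SZ, SSZ), SZ))))
  →9  S(S(S(add(add(Z, SZ), add(mul(SZ, SSZ), SZ)))))
  →10  S(S(S(add(SZ, add(mul(SZ, SSZ), SZ)))))
  →11  S(S(S(S(add(Z, add(mul(SZ, SSZ), SZ))))))
  →12  S(S(S(S(add(mul(SZ, SSZ), SZ)))))
  →13  S(S(S(S(add(add(SSZ, mul(Z, SSZ)), SZ)))))
  →14  S(S(S(S(add(S(add(SZ, mul(Z, SSZ))), SZ)))))
  →15  S(S(S(S(S(add(add(SZ, mul(Z, SSZ)), SZ))))))
  →16  S(S(S(S(S(add(S(add(Z, mul(Z, SSZ))), SZ))))))
  →17  S(S(S(S(S(S(add(add(Z, mul(Z, SSZ)), SZ)))))))
  →18  S(S(S(S(S(S(add(mul(Z, SSZ), SZ)))))))
  →19  S(S(S(S(S(S(add(Z, SZ)))))))
  →20  S^7(Z)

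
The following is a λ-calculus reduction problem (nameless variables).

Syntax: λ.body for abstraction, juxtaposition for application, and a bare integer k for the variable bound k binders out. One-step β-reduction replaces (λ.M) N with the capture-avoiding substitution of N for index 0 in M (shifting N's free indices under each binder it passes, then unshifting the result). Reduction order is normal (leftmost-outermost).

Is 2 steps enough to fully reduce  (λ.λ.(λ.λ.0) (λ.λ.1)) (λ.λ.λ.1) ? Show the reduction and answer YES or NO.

  start: (λ.λ.(λ.λ.0) (λ.λ.1)) (λ.λ.λ.1)
  →1  λ.(λ.λ.0) (λ.λ.1)
  →2  λ.λ.0

Answer: YES — reaches normal form λ.λ.0 in 2 ≤ 2 steps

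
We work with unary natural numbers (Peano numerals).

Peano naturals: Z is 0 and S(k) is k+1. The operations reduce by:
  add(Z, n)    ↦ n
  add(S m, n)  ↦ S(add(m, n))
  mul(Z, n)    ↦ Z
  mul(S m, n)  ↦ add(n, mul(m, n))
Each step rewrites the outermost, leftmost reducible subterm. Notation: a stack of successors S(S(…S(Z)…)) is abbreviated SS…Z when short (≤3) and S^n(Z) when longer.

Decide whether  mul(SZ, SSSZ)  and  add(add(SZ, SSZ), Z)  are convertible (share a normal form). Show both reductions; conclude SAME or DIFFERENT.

Term A:
  start: mul(SZ, SSSZ)
  step 1: add(SSSZ, mul(Z, SSSZ))
  step 2: S(add(SSZ, mul(Z, SSSZ)))
  step 3: S(S(add(SZ, mul(Z, SSSZ))))
  step 4: S(S(S(add(Z, mul(Z, SSSZ)))))
  step 5: S(S(S(mul(Z, SSSZ))))
  step 6: SSSZ

Term B:
  start: add(add(SZ, SSZ), Z)
  step 1: add(S(add(Z, SSZ)), Z)
  step 2: S(add(add(Z, SSZ), Z))
  step 3: S(add(SSZ, Z))
  step 4: S(S(add(SZ, Z)))
  step 5: S(S(S(add(Z, Z))))
  step 6: SSSZ

Answer: SAME — A ⇓ SSSZ, B ⇓ SSSZ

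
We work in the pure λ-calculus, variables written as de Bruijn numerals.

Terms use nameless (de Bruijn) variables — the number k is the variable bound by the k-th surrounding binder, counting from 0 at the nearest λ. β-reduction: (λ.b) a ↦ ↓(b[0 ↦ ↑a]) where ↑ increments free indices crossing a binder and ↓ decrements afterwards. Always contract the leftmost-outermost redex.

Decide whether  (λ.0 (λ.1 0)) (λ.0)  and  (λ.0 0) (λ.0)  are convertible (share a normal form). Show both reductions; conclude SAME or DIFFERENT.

Term A:
  start: (λ.0 (λ.1 0)) (λ.0)
  [1] (λ.0) (λ.(λ.0) 0)
  [2] λ.(λ.0) 0
  [3] λ.0

Term B:
  start: (λ.0 0) (λ.0)
  [1] (λ.0) (λ.0)
  [2] λ.0

Answer: SAME — A ⇓ λ.0, B ⇓ λ.0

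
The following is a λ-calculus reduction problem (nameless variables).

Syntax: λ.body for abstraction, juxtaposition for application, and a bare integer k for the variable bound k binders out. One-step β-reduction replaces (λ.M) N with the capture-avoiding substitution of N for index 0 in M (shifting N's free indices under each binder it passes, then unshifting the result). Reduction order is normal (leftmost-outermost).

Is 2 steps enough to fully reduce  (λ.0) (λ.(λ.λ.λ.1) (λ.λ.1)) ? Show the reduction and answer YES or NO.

  start: (λ.0) (λ.(λ.λ.λ.1) (λ.λ.1))
  step 1: λ.(λ.λ.λ.1) (λ.λ.1)
  step 2: λ.λ.λ.1

Answer: YES — reaches normal form λ.λ.λ.1 in 2 ≤ 2 steps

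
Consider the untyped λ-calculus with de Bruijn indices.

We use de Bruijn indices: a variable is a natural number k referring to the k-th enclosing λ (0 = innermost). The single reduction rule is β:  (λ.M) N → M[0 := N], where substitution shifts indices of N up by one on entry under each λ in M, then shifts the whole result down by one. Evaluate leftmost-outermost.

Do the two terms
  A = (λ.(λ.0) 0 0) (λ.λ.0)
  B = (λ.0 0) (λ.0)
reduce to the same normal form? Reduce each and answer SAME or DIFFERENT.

Term A:
  start: (λ.(λ.0) 0 0) (λ.λ.0)
  step 1: (λ.0) (λ.λ.0) (λ.λ.0)
  step 2: (λ.λ.0) (λ.λ.0)
  step 3: λ.0

Term B:
  start: (λ.0 0) (λ.0)
  step 1: (λ.0) (λ.0)
  step 2: λ.0

Answer: SAME — A ⇓ λ.0, B ⇓ λ.0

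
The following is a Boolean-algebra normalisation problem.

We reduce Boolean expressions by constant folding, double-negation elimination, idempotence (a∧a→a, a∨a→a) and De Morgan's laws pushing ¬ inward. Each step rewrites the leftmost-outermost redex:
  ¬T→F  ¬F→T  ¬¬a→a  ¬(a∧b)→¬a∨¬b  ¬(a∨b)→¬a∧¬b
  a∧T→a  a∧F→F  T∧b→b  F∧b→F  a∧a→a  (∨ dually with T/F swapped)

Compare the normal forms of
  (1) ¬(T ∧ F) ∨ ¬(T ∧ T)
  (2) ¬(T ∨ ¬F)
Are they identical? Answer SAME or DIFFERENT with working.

Answer: DIFFERENT — A ⇓ T, B ⇓ F

Derivation:
Term A:
  start: ¬(T ∧ F) ∨ ¬(T ∧ T)
  [1] (¬T ∨ ¬F) ∨ ¬(T ∧ T)
  [2] (F ∨ ¬F) ∨ ¬(T ∧ T)
  [3] ¬F ∨ ¬(T ∧ T)
  [4] T ∨ ¬(T ∧ T)
  [5] T

Term B:
  start: ¬(T ∨ ¬F)
  [1] ¬T ∧ ¬¬F
  [2] F ∧ ¬¬F
  [3] F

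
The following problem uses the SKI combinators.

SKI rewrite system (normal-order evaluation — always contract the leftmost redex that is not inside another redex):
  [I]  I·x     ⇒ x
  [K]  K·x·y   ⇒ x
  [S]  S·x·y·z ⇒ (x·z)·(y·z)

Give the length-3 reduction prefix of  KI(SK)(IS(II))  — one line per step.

  start: KI(SK)(IS(II))
  [1] I(IS(II))
  [2] IS(II)
  [3] S(II)

Answer: after 3 steps: S(II)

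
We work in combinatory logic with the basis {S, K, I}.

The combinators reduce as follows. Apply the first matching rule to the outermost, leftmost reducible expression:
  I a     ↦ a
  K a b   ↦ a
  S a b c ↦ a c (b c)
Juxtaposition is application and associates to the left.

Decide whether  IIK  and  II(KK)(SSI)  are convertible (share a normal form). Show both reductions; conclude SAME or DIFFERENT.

Term A:
  start: IIK
  →1  IK
  →2  K

Term B:
  start: II(KK)(SSI)
  →1  I(KK)(SSI)
  →2  KK(SSI)
  →3  K

Answer: SAME — A ⇓ K, B ⇓ K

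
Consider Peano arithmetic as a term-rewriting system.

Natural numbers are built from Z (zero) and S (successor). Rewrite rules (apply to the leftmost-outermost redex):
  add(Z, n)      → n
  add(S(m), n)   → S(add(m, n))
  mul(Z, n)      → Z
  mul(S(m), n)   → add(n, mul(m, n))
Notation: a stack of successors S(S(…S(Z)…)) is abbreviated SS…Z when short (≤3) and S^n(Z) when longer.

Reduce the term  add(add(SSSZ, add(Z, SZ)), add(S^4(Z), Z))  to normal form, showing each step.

Answer: normal form = S^8(Z)  (in 15 steps)

Working:
  start: add(add(SSSZ, add(Z, SZ)), add(S^4(Z), Z))
  step 1: add(S(add(SSZ, add(Z, SZ))), add(S^4(Z), Z))
  step 2: S(add(add(SSZ, add(Z, SZ)), add(S^4(Z), Z)))
  step 3: S(add(S(add(SZ, add(Z, SZ))), add(S^4(Z), Z)))
  step 4: S(S(add(add(SZ, add(Z, SZ)), add(S^4(Z), Z))))
  step 5: S(S(add(S(add(Z, add(Z, SZ))), add(S^4(Z), Z))))
  step 6: S(S(S(add(add(Z, add(Z, SZ)), add(S^4(Z), Z)))))
  step 7: S(S(S(add(add(Z, SZ), add(S^4(Z), Z)))))
  step 8: S(S(S(add(SZ, add(S^4(Z), Z)))))
  step 9: S(S(S(S(add(Z, add(S^4(Z), Z))))))
  step 10: S(S(S(S(add(S^4(Z), Z)))))
  step 11: S(S(S(S(S(add(SSSZ, Z))))))
  step 12: S(S(S(S(S(S(add(SSZ, Z)))))))
  step 13: S(S(S(S(S(S(S(add(SZ, Z))))))))
  step 14: S(S(S(S(S(S(S(S(add(Z, Z)))))))))
  step 15: S^8(Z)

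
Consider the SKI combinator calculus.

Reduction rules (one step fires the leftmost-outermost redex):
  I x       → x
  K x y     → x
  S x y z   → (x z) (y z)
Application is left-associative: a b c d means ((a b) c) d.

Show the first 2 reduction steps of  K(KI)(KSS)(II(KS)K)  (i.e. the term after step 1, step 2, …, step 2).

Answer: after 2 steps: I

Reduction:
  start: K(KI)(KSS)(II(KS)K)
  step 1: KI(II(KS)K)
  step 2: I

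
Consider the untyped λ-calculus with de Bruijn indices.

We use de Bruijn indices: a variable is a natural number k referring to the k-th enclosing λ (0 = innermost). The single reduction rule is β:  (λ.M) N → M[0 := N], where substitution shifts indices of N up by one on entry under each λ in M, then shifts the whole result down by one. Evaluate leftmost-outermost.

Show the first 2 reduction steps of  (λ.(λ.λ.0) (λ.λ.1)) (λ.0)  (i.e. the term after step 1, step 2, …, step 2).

  start: (λ.(λ.λ.0) (λ.λ.1)) (λ.0)
  →1  (λ.λ.0) (λ.λ.1)
  →2  λ.0

Answer: after 2 steps: λ.0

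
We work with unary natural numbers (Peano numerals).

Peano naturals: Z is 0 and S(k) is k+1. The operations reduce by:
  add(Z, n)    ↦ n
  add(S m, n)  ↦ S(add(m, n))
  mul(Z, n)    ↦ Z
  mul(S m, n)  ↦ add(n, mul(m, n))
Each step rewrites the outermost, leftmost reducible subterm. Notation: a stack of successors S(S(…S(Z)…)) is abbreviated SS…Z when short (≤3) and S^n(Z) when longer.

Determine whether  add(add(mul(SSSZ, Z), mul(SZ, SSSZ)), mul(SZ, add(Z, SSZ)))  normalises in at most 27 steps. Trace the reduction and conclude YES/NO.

Answer: YES — reaches normal form S^5(Z) in 24 ≤ 27 steps

Working:
  start: add(add(mul(SSSZ, Z), mul(SZ, SSSZ)), mul(SZ, add(Z, SSZ)))
  step 1: add(add(add(Z, mul(SSZ, Z)), mul(SZ, SSSZ)), mul(SZ, add(Z, SSZ)))
  step 2: add(add(mul(SSZ, Z), mul(SZ, SSSZ)), mul(SZ, add(Z, SSZ)))
  step 3: add(add(add(Z, mul(SZ, Z)), mul(SZ, SSSZ)), mul(SZ, add(Z, SSZ)))
  step 4: add(add(mul(SZ, Z), mul(SZ, SSSZ)), mul(SZ, add(Z, SSZ)))
  step 5: add(add(add(Z, mul(Z, Z)), mul(SZ, SSSZ)), mul(SZ, add(Z, SSZ)))
  step 6: add(add(mul(Z, Z), mul(SZ, SSSZ)), mul(SZ, add(Z, SSZ)))
  step 7: add(add(Z, mul(SZ, SSSZ)), mul(SZ, add(Z, SSZ)))
  step 8: add(mul(SZ, SSSZ), mul(SZ, add(Z, SSZ)))
  step 9: add(add(SSSZ, mul(Z, SSSZ)), mul(SZ, add(Z, SSZ)))
  step 10: add(S(add(SSZ, mul(Z, SSSZ))), mul(SZ, add(Z, SSZ)))
  step 11: S(add(add(SSZ, mul(Z, SSSZ)), mul(SZ, add(Z, SSZ))))
  step 12: S(add(S(add(SZ, mul(Z, SSSZ))), mul(SZ, add(Z, SSZ))))
  step 13: S(S(add(add(SZ, mul(Z, SSSZ)), mul(SZ, add(Z, SSZ)))))
  step 14: S(S(add(S(add(Z, mul(Z, SSSZ))), mul(SZ, add(Z, SSZ)))))
  step 15: S(S(S(add(add(Z, mul(Z, SSSZ)), mul(SZ, add(Z, SSZ))))))
  step 16: S(S(S(add(mul(Z, SSSZ), mul(SZ, add(Z, SSZ))))))
  step 17: S(S(S(add(Z, mul(SZ, add(Z, SSZ))))))
  step 18: S(S(S(mul(SZ, add(Z, SSZ)))))
  step 19: S(S(S(add(add(Z, SSZ), mul(Z, add(Z, SSZ))))))
  step 20: S(S(S(add(SSZ, mul(Z, add(Z, SSZ))))))
  step 21: S(S(S(S(add(SZ, mul(Z, add(Z, SSZ)))))))
  step 22: S(S(S(S(S(add(Z, mul(Z, add(Z, SSZ))))))))
  step 23: S(S(S(S(S(mul(Z, add(Z, SSZ)))))))
  step 24: S^5(Z)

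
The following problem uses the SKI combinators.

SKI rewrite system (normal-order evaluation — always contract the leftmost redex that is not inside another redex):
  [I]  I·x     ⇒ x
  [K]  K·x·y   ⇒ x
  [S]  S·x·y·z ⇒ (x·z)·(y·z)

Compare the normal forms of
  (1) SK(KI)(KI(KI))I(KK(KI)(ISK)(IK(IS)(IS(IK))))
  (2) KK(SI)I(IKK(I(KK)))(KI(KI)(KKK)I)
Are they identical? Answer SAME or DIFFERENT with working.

Answer: DIFFERENT — A ⇓ SK, B ⇓ KI

Working:
Term A:
  start: SK(KI)(KI(KI))I(KK(KI)(ISK)(IK(IS)(IS(IK))))
  →1  K(KI(KI))(KI(KI(KI)))I(KK(KI)(ISK)(IK(IS)(IS(IK))))
  →2  KI(KI)I(KK(KI)(ISK)(IK(IS)(IS(IK))))
  →3  II(KK(KI)(ISK)(IK(IS)(IS(IK))))
  →4  I(KK(KI)(ISK)(IK(IS)(IS(IK))))
  →5  KK(KI)(ISK)(IK(IS)(IS(IK)))
  →6  K(ISK)(IK(IS)(IS(IK)))
  →7  ISK
  →8  SK

Term B:
  start: KK(SI)I(IKK(I(KK)))(KI(KI)(KKK)I)
  →1  KI(IKK(I(KK)))(KI(KI)(KKK)I)
  →2  I(KI(KI)(KKK)I)
  →3  KI(KI)(KKK)I
  →4  I(KKK)I
  →5  KKKI
  →6  KI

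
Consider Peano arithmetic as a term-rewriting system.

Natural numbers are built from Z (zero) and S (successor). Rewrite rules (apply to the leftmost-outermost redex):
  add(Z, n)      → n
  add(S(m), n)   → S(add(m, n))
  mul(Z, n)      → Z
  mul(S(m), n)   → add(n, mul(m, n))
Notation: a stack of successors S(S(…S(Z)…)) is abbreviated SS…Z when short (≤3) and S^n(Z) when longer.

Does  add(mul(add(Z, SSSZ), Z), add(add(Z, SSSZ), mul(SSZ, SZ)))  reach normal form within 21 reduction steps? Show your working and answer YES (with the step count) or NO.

  start: add(mul(add(Z, SSSZ), Z), add(add(Z, SSSZ), mul(SSZ, SZ)))
  →1  add(mul(SSSZ, Z), add(add(Z, SSSZ), mul(SSZ, SZ)))
  →2  add(add(Z, mul(SSZ, Z)), add(add(Z, SSSZ), mul(SSZ, SZ)))
  →3  add(mul(SSZ, Z), add(add(Z, SSSZ), mul(SSZ, SZ)))
  →4  add(add(Z, mul(SZ, Z)), add(add(Z, SSSZ), mul(SSZ, SZ)))
  →5  add(mul(SZ, Z), add(add(Z, SSSZ), mul(SSZ, SZ)))
  →6  add(add(Z, mul(Z, Z)), add(add(Z, SSSZ), mul(SSZ, SZ)))
  →7  add(mul(Z, Z), add(add(Z, SSSZ), mul(SSZ, SZ)))
  →8  add(Z, add(add(Z, SSSZ), mul(SSZ, SZ)))
  →9  add(add(Z, SSSZ), mul(SSZ, SZ))
  →10  add(SSSZ, mul(SSZ, SZ))
  →11  S(add(SSZ, mul(SSZ, SZ)))
  →12  S(S(add(SZ, mul(SSZ, SZ))))
  →13  S(S(S(add(Z, mul(SSZ, SZ)))))
  →14  S(S(S(mul(SSZ, SZ))))
  →15  S(S(S(add(SZ, mul(SZ, SZ)))))
  →16  S(S(S(S(add(Z, mul(SZ, SZ))))))
  →17  S(S(S(S(mul(SZ, SZ)))))
  →18  S(S(S(S(add(SZ, mul(Z, SZ))))))
  →19  S(S(S(S(S(add(Z, mul(Z, SZ)))))))
  →20  S(S(S(S(S(mul(Z, SZ))))))
  →21  S^5(Z)

Answer: YES — reaches normal form S^5(Z) in 21 ≤ 21 steps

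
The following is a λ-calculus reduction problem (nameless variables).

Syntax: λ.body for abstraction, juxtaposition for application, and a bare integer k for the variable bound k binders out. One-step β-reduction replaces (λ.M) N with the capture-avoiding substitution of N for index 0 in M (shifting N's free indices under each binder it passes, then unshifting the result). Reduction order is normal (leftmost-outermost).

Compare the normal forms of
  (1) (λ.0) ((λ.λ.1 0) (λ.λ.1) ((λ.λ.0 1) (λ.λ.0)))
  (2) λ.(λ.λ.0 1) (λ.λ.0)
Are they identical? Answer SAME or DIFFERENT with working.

Answer: SAME — A ⇓ λ.λ.0 (λ.λ.0), B ⇓ λ.λ.0 (λ.λ.0)

Derivation:
Term A:
  start: (λ.0) ((λ.λ.1 0) (λ.λ.1) ((λ.λ.0 1) (λ.λ.0)))
  →1  (λ.λ.1 0) (λ.λ.1) ((λ.λ.0 1) (λ.λ.0))
  →2  (λ.(λ.λ.1) 0) ((λ.λ.0 1) (λ.λ.0))
  →3  (λ.λ.1) ((λ.λ.0 1) (λ.λ.0))
  →4  λ.(λ.λ.0 1) (λ.λ.0)
  →5  λ.λ.0 (λ.λ.0)

Term B:
  start: λ.(λ.λ.0 1) (λ.λ.0)
  →1  λ.λ.0 (λ.λ.0)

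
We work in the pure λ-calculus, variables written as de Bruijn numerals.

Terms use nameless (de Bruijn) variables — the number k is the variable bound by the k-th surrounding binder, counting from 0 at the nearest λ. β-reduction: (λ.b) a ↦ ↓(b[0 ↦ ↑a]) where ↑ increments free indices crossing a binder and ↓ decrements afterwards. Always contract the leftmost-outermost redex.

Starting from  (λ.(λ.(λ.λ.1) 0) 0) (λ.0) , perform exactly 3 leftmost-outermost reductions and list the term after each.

  start: (λ.(λ.(λ.λ.1) 0) 0) (λ.0)
  [1] (λ.(λ.λ.1) 0) (λ.0)
  [2] (λ.λ.1) (λ.0)
  [3] λ.λ.0

Answer: after 3 steps: λ.λ.0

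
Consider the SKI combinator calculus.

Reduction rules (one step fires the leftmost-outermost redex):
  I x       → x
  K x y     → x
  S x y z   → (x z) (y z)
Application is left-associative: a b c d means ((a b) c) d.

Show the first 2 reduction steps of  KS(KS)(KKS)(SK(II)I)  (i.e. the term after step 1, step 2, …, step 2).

Answer: after 2 steps: SK(SK(II)I)

Reduction:
  start: KS(KS)(KKS)(SK(II)I)
  →1  S(KKS)(SK(II)I)
  →2  SK(SK(II)I)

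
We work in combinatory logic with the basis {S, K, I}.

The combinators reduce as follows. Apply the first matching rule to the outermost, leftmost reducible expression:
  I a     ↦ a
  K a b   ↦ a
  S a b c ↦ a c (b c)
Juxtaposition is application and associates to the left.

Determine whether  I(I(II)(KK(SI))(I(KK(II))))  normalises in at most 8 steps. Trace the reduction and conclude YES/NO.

  start: I(I(II)(KK(SI))(I(KK(II))))
  step 1: I(II)(KK(SI))(I(KK(II)))
  step 2: II(KK(SI))(I(KK(II)))
  step 3: I(KK(SI))(I(KK(II)))
  step 4: KK(SI)(I(KK(II)))
  step 5: K(I(KK(II)))
  step 6: K(KK(II))
  step 7: KK

Answer: YES — reaches normal form KK in 7 ≤ 8 steps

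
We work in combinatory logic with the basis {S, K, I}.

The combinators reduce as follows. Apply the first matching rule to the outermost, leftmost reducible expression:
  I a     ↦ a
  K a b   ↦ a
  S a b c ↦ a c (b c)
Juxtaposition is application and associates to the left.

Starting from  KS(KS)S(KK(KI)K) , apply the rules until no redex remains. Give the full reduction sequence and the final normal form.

  start: KS(KS)S(KK(KI)K)
  step 1: SS(KK(KI)K)
  step 2: SS(KK)

Answer: normal form = SS(KK)  (in 2 steps)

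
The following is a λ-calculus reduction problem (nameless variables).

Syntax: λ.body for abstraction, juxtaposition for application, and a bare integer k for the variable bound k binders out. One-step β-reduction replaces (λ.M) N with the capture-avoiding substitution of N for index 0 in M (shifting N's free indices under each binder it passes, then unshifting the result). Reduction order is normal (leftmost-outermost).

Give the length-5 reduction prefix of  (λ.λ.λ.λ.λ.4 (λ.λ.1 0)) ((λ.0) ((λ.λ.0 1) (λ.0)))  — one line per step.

  start: (λ.λ.λ.λ.λ.4 (λ.λ.1 0)) ((λ.0) ((λ.λ.0 1) (λ.0)))
  →1  λ.λ.λ.λ.(λ.0) ((λ.λ.0 1) (λ.0)) (λ.λ.1 0)
  →2  λ.λ.λ.λ.(λ.λ.0 1) (λ.0) (λ.λ.1 0)
  →3  λ.λ.λ.λ.(λ.0 (λ.0)) (λ.λ.1 0)
  →4  λ.λ.λ.λ.(λ.λ.1 0) (λ.0)
  →5  λ.λ.λ.λ.λ.(λ.0) 0

Answer: after 5 steps: λ.λ.λ.λ.λ.(λ.0) 0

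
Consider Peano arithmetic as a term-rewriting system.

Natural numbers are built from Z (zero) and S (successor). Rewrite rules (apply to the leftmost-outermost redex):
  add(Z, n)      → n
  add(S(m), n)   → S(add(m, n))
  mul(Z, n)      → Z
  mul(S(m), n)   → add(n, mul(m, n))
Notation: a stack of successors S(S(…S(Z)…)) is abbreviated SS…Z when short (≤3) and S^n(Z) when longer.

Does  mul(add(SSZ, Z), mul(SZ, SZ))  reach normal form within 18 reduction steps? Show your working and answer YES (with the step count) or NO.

  start: mul(add(SSZ, Z), mul(SZ, SZ))
  →1  mul(S(add(SZ, Z)), mul(SZ, SZ))
  →2  add(mul(SZ, SZ), mul(add(SZ, Z), mul(SZ, SZ)))
  →3  add(add(SZ, mul(Z, SZ)), mul(add(SZ, Z), mul(SZ, SZ)))
  →4  add(S(add(Z, mul(Z, SZ))), mul(add(SZ, Z), mul(SZ, SZ)))
  →5  S(add(add(Z, mul(Z, SZ)), mul(add(SZ, Z), mul(SZ, SZ))))
  →6  S(add(mul(Z, SZ), mul(add(SZ, Z), mul(SZ, SZ))))
  →7  S(add(Z, mul(add(SZ, Z), mul(SZ, SZ))))
  →8  S(mul(add(SZ, Z), mul(SZ, SZ)))
  →9  S(mul(S(add(Z, Z)), mul(SZ, SZ)))
  →10  S(add(mul(SZ, SZ), mul(add(Z, Z), mul(SZ, SZ))))
  →11  S(add(add(SZ, mul(Z, SZ)), mul(add(Z, Z), mul(SZ, SZ))))
  →12  S(add(S(add(Z, mul(Z, SZ))), mul(add(Z, Z), mul(SZ, SZ))))
  →13  S(S(add(add(Z, mul(Z, SZ)), mul(add(Z, Z), mul(SZ, SZ)))))
  →14  S(S(add(mul(Z, SZ), mul(add(Z, Z), mul(SZ, SZ)))))
  →15  S(S(add(Z, mul(add(Z, Z), mul(SZ, SZ)))))
  →16  S(S(mul(add(Z, Z), mul(SZ, SZ))))
  →17  S(S(mul(Z, mul(SZ, SZ))))
  →18  SSZ

Answer: YES — reaches normal form SSZ in 18 ≤ 18 steps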